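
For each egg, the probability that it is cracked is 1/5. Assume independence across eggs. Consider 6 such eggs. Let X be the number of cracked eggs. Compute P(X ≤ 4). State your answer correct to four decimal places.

X ~ Binomial(6, 0.20); P(X ≤ 4) = Σ C(6,k) p^k (1−p)^(6−k) over k:
  k=0: C(6,0)·0.20^0·0.80^6 = 0.262144
  k=1: C(6,1)·0.20^1·0.80^5 = 0.393216
  k=2: C(6,2)·0.20^2·0.80^4 = 0.245760
  k=3: C(6,3)·0.20^3·0.80^3 = 0.081920
  k=4: C(6,4)·0.20^4·0.80^2 = 0.015360
Total = 0.998400

0.9984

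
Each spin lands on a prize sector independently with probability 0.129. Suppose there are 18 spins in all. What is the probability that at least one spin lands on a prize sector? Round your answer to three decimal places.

0.917

P(at least one) = 1 − P(none) = 1 − (1 − 0.129)^18
= 1 − 0.08324 = 0.91676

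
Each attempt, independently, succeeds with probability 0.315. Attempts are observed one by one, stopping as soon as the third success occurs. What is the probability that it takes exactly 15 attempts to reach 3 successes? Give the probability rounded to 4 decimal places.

Y = trial on which the third success occurs; negative binomial, r=3, p=0.315.
P(Y=15) = C(14,2) · p^3 · (1−p)^12
= 91 · 0.031256 · 0.010673 = 0.030357

0.0304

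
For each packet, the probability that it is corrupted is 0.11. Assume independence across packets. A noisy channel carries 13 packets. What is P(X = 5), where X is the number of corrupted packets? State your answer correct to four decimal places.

X ~ Binomial(n=13, p=0.11).
P(X=5) = C(13,5) · p^5 · (1−p)^8
= 1287 · 1.6105e-05 · 0.39366 = 0.008159

0.0082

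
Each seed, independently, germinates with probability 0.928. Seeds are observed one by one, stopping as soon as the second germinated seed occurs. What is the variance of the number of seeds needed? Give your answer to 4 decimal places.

0.1672

Y = total seeds until the second success; negative binomial with r=2, p=0.928.
Var(Y) = r(1−p)/p² = 2·0.072 / 0.928² = 0.167212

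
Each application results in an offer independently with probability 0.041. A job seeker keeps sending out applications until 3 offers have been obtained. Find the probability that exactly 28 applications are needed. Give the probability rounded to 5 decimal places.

0.00849

Y = trial on which the third success occurs; negative binomial, r=3, p=0.041.
P(Y=28) = C(27,2) · p^3 · (1−p)^25
= 351 · 6.8921e-05 · 0.35113 = 0.0084942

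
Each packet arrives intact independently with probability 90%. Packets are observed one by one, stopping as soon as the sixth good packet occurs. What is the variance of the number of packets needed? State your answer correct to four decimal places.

0.7407

Y = total packets until the sixth success; negative binomial with r=6, p=0.90.
Var(Y) = r(1−p)/p² = 6·0.10 / 0.90² = 0.740741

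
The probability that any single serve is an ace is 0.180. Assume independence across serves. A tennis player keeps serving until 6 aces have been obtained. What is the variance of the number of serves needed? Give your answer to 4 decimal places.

Y = total serves until the sixth success; negative binomial with r=6, p=0.18.
Var(Y) = r(1−p)/p² = 6·0.82 / 0.18² = 151.851852

151.8519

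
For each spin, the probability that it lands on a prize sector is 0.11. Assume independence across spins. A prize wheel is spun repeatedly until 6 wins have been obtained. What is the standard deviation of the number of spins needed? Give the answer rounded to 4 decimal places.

21.0077

Y = total spins until the sixth success; negative binomial with r=6, p=0.11.
SD(Y) = √[r(1−p)/p²] = √(441.322314) = 21.007673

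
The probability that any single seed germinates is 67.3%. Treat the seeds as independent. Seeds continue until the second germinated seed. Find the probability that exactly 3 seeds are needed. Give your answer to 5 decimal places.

Y = trial on which the second success occurs; negative binomial, r=2, p=0.673.
P(Y=3) = C(2,1) · p^2 · (1−p)^1
= 2 · 0.45293 · 0.327 = 0.2962156

0.29622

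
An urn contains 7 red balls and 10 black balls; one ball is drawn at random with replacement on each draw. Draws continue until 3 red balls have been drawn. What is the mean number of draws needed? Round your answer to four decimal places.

7.2857

Y = total draws until the third success; negative binomial with r=3, p=0.411765.
E[Y] = r / p = 3 / 0.411765 = 7.285714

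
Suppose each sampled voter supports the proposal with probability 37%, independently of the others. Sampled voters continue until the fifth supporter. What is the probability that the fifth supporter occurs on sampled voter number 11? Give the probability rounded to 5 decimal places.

Y = trial on which the fifth success occurs; negative binomial, r=5, p=0.37.
P(Y=11) = C(10,4) · p^5 · (1−p)^6
= 210 · 0.0069344 · 0.062524 = 0.0910482

0.09105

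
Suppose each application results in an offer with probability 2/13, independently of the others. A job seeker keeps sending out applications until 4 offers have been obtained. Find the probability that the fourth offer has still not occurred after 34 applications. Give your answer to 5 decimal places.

0.21063

Needing more than 34 applications ⇔ fewer than 4 successes in the first 34. With X ~ Binomial(34, 0.153846), P(Y > 34) = P(X ≤ 3).
  k=0: C(34,0)·0.153846^0·0.846154^34 = 0.0034141
  k=1: C(34,1)·0.153846^1·0.846154^33 = 0.0211054
  k=2: C(34,2)·0.153846^2·0.846154^32 = 0.0633162
  k=3: C(34,3)·0.153846^3·0.846154^31 = 0.1227950
P(X ≤ 3) = 0.2106307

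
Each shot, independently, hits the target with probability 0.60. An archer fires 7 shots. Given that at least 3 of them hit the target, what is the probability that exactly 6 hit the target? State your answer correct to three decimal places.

0.145

X ~ Binomial(7, 0.60). Want P(X=6 | X≥3) = P(X=6) / P(X≥3).
P(X=6) = C(7,6)·0.60^6·0.40^1 = 0.13064
P(X≥3) = 1 − 0.00164 − 0.01720 − 0.07741 = 0.90374
Ratio = 0.13064 / 0.90374 = 0.14455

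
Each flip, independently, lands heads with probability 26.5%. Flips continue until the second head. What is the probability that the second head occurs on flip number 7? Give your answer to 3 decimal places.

Y = trial on which the second success occurs; negative binomial, r=2, p=0.265.
P(Y=7) = C(6,1) · p^2 · (1−p)^5
= 6 · 0.070225 · 0.2145 = 0.09038

0.090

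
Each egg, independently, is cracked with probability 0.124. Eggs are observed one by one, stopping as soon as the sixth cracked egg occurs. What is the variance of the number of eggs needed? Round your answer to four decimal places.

341.8314

Y = total eggs until the sixth success; negative binomial with r=6, p=0.124.
Var(Y) = r(1−p)/p² = 6·0.876 / 0.124² = 341.831426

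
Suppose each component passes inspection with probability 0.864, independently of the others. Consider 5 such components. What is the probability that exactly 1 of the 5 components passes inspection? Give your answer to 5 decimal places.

X ~ Binomial(n=5, p=0.864).
P(X=1) = C(5,1) · p^1 · (1−p)^4
= 5 · 0.864 · 0.0003421 = 0.0014779

0.00148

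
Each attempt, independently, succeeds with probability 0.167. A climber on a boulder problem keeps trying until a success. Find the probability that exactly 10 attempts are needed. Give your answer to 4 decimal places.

Geometric (trials to first success), p = 0.167.
P(Y = 10) = (1−p)^9 · p = 0.19311 · 0.167 = 0.032249

0.0322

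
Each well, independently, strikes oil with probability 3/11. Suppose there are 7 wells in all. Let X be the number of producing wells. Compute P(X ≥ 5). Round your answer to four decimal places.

X ~ Binomial(7, 0.272727); P(X ≥ 5) = Σ C(7,k) p^k (1−p)^(7−k) over k:
  k=5: C(7,5)·0.272727^5·0.727273^2 = 0.016759
  k=6: C(7,6)·0.272727^6·0.727273^1 = 0.002095
  k=7: C(7,7)·0.272727^7·0.727273^0 = 0.000112
Total = 0.018966

0.0190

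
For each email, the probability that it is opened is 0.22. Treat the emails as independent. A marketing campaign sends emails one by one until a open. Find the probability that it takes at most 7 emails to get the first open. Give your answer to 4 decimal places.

Y = number of emails to the first success; geometric, p = 0.22.
P(Y ≤ 7) = 1 − (1−p)^7 = 1 − 0.175656 = 0.824344

0.8243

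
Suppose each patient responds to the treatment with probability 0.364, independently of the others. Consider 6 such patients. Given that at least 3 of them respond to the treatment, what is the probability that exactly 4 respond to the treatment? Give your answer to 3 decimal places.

0.279

X ~ Binomial(6, 0.364). Want P(X=4 | X≥3) = P(X=4) / P(X≥3).
P(X=4) = C(6,4)·0.364^4·0.636^2 = 0.10652
P(X≥3) = 1 − 0.06618 − 0.22727 − 0.32518 = 0.38137
Ratio = 0.10652 / 0.38137 = 0.27930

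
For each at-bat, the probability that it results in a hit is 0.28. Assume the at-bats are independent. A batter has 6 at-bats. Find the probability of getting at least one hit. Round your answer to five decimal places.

P(at least one) = 1 − P(none) = 1 − (1 − 0.28)^6
= 1 − 0.1393141 = 0.8606859

0.86069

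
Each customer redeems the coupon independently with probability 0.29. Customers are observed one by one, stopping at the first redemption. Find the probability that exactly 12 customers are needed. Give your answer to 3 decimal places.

Geometric (trials to first success), p = 0.29.
P(Y = 12) = (1−p)^11 · p = 0.023112 · 0.29 = 0.00670

0.007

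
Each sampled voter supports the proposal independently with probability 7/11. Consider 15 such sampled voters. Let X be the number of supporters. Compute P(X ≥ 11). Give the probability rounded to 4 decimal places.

0.3117

X ~ Binomial(15, 0.636364); P(X ≥ 11) = Σ C(15,k) p^k (1−p)^(15−k) over k:
  k=11: C(15,11)·0.636364^11·0.363636^4 = 0.165410
  k=12: C(15,12)·0.636364^12·0.363636^3 = 0.096489
  k=13: C(15,13)·0.636364^13·0.363636^2 = 0.038967
  k=14: C(15,14)·0.636364^14·0.363636^1 = 0.009742
  k=15: C(15,15)·0.636364^15·0.363636^0 = 0.001137
Total = 0.311743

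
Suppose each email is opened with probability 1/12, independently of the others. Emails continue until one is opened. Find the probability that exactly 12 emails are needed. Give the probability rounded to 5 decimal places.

0.03200

Geometric (trials to first success), p = 0.083333.
P(Y = 12) = (1−p)^11 · p = 0.384 · 0.083333 = 0.0319996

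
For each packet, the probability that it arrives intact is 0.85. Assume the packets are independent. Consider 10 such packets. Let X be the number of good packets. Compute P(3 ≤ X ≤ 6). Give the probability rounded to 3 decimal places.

X ~ Binomial(10, 0.85); P(3 ≤ X ≤ 6) = Σ C(10,k) p^k (1−p)^(10−k) over k:
  k=3: C(10,3)·0.85^3·0.15^7 = 0.00013
  k=4: C(10,4)·0.85^4·0.15^6 = 0.00125
  k=5: C(10,5)·0.85^5·0.15^5 = 0.00849
  k=6: C(10,6)·0.85^6·0.15^4 = 0.04010
Total = 0.04996

0.050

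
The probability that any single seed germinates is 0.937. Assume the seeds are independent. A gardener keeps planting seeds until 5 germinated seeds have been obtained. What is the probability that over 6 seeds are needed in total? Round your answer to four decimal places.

Needing more than 6 seeds ⇔ fewer than 5 successes in the first 6. With X ~ Binomial(6, 0.937), P(Y > 6) = P(X ≤ 4).
  k=0: C(6,0)·0.937^0·0.063^6 = 0.000000
  k=1: C(6,1)·0.937^1·0.063^5 = 0.000006
  k=2: C(6,2)·0.937^2·0.063^4 = 0.000207
  k=3: C(6,3)·0.937^3·0.063^3 = 0.004114
  k=4: C(6,4)·0.937^4·0.063^2 = 0.045891
P(X ≤ 4) = 0.050218

0.0502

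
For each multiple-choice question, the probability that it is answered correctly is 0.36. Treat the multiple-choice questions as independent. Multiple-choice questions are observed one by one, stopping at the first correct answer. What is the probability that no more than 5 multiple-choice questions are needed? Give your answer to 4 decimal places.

Y = number of multiple-choice questions to the first success; geometric, p = 0.36.
P(Y ≤ 5) = 1 − (1−p)^5 = 1 − 0.107374 = 0.892626

0.8926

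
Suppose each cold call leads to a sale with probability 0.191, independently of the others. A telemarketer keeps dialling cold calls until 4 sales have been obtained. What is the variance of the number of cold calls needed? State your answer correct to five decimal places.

88.70371

Y = total cold calls until the fourth success; negative binomial with r=4, p=0.191.
Var(Y) = r(1−p)/p² = 4·0.809 / 0.191² = 88.7037088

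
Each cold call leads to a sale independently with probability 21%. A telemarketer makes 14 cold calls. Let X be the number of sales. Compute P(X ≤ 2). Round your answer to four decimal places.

0.4113

X ~ Binomial(14, 0.21); P(X ≤ 2) = Σ C(14,k) p^k (1−p)^(14−k) over k:
  k=0: C(14,0)·0.21^0·0.79^14 = 0.036879
  k=1: C(14,1)·0.21^1·0.79^13 = 0.137246
  k=2: C(14,2)·0.21^2·0.79^12 = 0.237140
Total = 0.411265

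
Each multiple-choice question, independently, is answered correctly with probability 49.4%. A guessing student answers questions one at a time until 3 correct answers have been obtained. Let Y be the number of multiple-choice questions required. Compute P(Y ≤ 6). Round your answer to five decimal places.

0.64493

Finishing within 6 multiple-choice questions ⇔ at least 3 successes in the first 6. With X ~ Binomial(6, 0.494), P(Y ≤ 6) = 1 − P(X ≤ 2).
  k=0: C(6,0)·0.494^0·0.506^6 = 0.0167843
  k=1: C(6,1)·0.494^1·0.506^5 = 0.0983175
  k=2: C(6,2)·0.494^2·0.506^4 = 0.2399646
1 − 0.3550664 = 0.6449336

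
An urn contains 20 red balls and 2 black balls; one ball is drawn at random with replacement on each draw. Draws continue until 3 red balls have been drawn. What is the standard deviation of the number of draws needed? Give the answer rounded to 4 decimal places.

Y = total draws until the third success; negative binomial with r=3, p=0.909091.
SD(Y) = √[r(1−p)/p²] = √(0.330000) = 0.574456

0.5745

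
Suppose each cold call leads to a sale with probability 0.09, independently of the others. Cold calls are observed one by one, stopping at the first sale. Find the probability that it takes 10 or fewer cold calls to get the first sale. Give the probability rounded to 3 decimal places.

Y = number of cold calls to the first success; geometric, p = 0.09.
P(Y ≤ 10) = 1 − (1−p)^10 = 1 − 0.38942 = 0.61058

0.611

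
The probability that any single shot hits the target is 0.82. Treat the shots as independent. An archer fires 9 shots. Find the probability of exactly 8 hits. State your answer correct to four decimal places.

0.3312

X ~ Binomial(n=9, p=0.82).
P(X=8) = C(9,8) · p^8 · (1−p)^1
= 9 · 0.20441 · 0.18 = 0.331151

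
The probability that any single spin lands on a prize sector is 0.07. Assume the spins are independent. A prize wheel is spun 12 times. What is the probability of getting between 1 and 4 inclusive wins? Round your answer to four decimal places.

0.5805

X ~ Binomial(12, 0.07); P(1 ≤ X ≤ 4) = Σ C(12,k) p^k (1−p)^(12−k) over k:
  k=1: C(12,1)·0.07^1·0.93^11 = 0.378087
  k=2: C(12,2)·0.07^2·0.93^10 = 0.156520
  k=3: C(12,3)·0.07^3·0.93^9 = 0.039270
  k=4: C(12,4)·0.07^4·0.93^8 = 0.006651
Total = 0.580528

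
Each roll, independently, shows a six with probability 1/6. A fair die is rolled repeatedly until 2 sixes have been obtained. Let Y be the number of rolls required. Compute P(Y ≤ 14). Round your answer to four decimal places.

Finishing within 14 rolls ⇔ at least 2 successes in the first 14. With X ~ Binomial(14, 0.166667), P(Y ≤ 14) = 1 − P(X ≤ 1).
  k=0: C(14,0)·0.166667^0·0.833333^14 = 0.077887
  k=1: C(14,1)·0.166667^1·0.833333^13 = 0.218082
1 − 0.295969 = 0.704031

0.7040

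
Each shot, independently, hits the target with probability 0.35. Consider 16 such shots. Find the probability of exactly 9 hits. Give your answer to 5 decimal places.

0.04420

X ~ Binomial(n=16, p=0.35).
P(X=9) = C(16,9) · p^9 · (1−p)^7
= 11440 · 7.8816e-05 · 0.049022 = 0.0442010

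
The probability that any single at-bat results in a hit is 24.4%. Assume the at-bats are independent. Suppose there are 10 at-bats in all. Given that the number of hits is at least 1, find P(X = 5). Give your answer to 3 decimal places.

X ~ Binomial(10, 0.244). Want P(X=5 | X≥1) = P(X=5) / P(X≥1).
P(X=5) = C(10,5)·0.244^5·0.756^5 = 0.05382
P(X≥1) = 1 − 0.06098 = 0.93902
Ratio = 0.05382 / 0.93902 = 0.05732

0.057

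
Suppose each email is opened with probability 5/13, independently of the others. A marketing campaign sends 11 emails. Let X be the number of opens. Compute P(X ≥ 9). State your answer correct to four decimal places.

0.0043

X ~ Binomial(11, 0.384615); P(X ≥ 9) = Σ C(11,k) p^k (1−p)^(11−k) over k:
  k=9: C(11,9)·0.384615^9·0.615385^2 = 0.003836
  k=10: C(11,10)·0.384615^10·0.615385^1 = 0.000480
  k=11: C(11,11)·0.384615^11·0.615385^0 = 0.000027
Total = 0.004343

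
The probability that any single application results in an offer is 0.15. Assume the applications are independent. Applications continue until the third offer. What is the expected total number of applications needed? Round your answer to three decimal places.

20.000

Y = total applications until the third success; negative binomial with r=3, p=0.15.
E[Y] = r / p = 3 / 0.15 = 20.00000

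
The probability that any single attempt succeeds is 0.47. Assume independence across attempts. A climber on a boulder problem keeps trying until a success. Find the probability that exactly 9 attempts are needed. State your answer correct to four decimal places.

0.0029

Geometric (trials to first success), p = 0.47.
P(Y = 9) = (1−p)^8 · p = 0.006226 · 0.47 = 0.002926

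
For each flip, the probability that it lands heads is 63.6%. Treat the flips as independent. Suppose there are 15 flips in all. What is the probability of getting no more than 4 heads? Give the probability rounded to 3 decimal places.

0.004

X ~ Binomial(15, 0.636); P(X ≤ 4) = Σ C(15,k) p^k (1−p)^(15−k) over k:
  k=0: C(15,0)·0.636^0·0.364^15 = 0.00000
  k=1: C(15,1)·0.636^1·0.364^14 = 0.00001
  k=2: C(15,2)·0.636^2·0.364^13 = 0.00008
  k=3: C(15,3)·0.636^3·0.364^12 = 0.00063
  k=4: C(15,4)·0.636^4·0.364^11 = 0.00332
Total = 0.00404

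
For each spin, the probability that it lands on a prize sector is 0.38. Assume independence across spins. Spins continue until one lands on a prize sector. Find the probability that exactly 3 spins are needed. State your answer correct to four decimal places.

0.1461

Geometric (trials to first success), p = 0.38.
P(Y = 3) = (1−p)^2 · p = 0.3844 · 0.38 = 0.146072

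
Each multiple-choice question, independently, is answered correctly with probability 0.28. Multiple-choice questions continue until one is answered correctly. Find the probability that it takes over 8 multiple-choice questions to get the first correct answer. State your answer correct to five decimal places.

0.07222

Y = number of multiple-choice questions to the first success; geometric, p = 0.28.
P(Y > 8) = P(first 8 all fail) = (1−p)^8 = 0.0722204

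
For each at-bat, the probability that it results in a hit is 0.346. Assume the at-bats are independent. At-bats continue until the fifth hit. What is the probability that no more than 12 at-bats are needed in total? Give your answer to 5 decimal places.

0.40502

Finishing within 12 at-bats ⇔ at least 5 successes in the first 12. With X ~ Binomial(12, 0.346), P(Y ≤ 12) = 1 − P(X ≤ 4).
  k=0: C(12,0)·0.346^0·0.654^12 = 0.0061226
  k=1: C(12,1)·0.346^1·0.654^11 = 0.0388698
  k=2: C(12,2)·0.346^2·0.654^10 = 0.1131029
  k=3: C(12,3)·0.346^3·0.654^9 = 0.1994577
  k=4: C(12,4)·0.346^4·0.654^8 = 0.2374278
1 − 0.5949807 = 0.4050193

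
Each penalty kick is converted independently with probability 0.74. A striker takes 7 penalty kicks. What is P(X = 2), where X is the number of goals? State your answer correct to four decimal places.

0.0137

X ~ Binomial(n=7, p=0.74).
P(X=2) = C(7,2) · p^2 · (1−p)^5
= 21 · 0.5476 · 0.0011881 = 0.013663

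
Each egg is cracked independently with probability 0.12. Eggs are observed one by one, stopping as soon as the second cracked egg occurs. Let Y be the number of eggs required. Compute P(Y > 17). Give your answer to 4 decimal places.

0.3777

Needing more than 17 eggs ⇔ fewer than 2 successes in the first 17. With X ~ Binomial(17, 0.12), P(Y > 17) = P(X ≤ 1).
  k=0: C(17,0)·0.12^0·0.88^17 = 0.113817
  k=1: C(17,1)·0.12^1·0.88^16 = 0.263847
P(X ≤ 1) = 0.377664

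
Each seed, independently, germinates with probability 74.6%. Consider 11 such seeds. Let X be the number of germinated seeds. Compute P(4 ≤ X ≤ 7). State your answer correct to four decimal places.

0.2964

X ~ Binomial(11, 0.746); P(4 ≤ X ≤ 7) = Σ C(11,k) p^k (1−p)^(11−k) over k:
  k=4: C(11,4)·0.746^4·0.254^7 = 0.006971
  k=5: C(11,5)·0.746^5·0.254^6 = 0.028664
  k=6: C(11,6)·0.746^6·0.254^5 = 0.084187
  k=7: C(11,7)·0.746^7·0.254^4 = 0.176612
Total = 0.296434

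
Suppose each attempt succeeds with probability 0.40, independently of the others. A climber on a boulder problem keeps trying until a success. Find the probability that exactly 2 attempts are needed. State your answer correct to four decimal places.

0.2400

Geometric (trials to first success), p = 0.40.
P(Y = 2) = (1−p)^1 · p = 0.6 · 0.40 = 0.240000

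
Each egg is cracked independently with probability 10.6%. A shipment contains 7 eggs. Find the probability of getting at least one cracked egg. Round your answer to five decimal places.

P(at least one) = 1 − P(none) = 1 − (1 − 0.106)^7
= 1 − 0.4564179 = 0.5435821

0.54358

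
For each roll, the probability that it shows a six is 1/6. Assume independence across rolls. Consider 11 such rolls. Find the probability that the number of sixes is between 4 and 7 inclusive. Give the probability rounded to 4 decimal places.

0.0955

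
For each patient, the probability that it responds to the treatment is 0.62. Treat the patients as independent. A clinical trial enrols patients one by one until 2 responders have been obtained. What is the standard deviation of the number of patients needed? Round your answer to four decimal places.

Y = total patients until the second success; negative binomial with r=2, p=0.62.
SD(Y) = √[r(1−p)/p²] = √(1.977107) = 1.406096

1.4061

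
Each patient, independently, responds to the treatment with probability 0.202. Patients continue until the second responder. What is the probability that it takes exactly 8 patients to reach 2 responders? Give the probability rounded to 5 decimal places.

0.07376

Y = trial on which the second success occurs; negative binomial, r=2, p=0.202.
P(Y=8) = C(7,1) · p^2 · (1−p)^6
= 7 · 0.040804 · 0.25824 = 0.0737595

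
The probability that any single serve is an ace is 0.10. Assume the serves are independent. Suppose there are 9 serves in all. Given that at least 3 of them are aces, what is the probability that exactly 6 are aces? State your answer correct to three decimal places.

X ~ Binomial(9, 0.10). Want P(X=6 | X≥3) = P(X=6) / P(X≥3).
P(X=6) = C(9,6)·0.10^6·0.90^3 = 0.00006
P(X≥3) = 1 − 0.38742 − 0.38742 − 0.17219 = 0.05297
Ratio = 0.00006 / 0.05297 = 0.00116

0.001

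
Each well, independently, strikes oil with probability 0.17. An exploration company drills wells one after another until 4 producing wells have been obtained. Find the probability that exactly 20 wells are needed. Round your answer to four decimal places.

0.0411

Y = trial on which the fourth success occurs; negative binomial, r=4, p=0.17.
P(Y=20) = C(19,3) · p^4 · (1−p)^16
= 969 · 0.00083521 · 0.050728 = 0.041055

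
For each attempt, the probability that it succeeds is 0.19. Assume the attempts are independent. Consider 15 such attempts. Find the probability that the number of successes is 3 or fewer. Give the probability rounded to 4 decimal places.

0.6854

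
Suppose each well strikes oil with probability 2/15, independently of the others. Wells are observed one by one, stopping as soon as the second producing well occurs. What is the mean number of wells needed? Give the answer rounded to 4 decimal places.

15.0000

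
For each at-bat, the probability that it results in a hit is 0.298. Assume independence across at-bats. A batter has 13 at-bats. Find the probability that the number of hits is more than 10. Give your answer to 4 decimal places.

0.0001

X ~ Binomial(13, 0.298); P(X ≥ 11) = Σ C(13,k) p^k (1−p)^(13−k) over k:
  k=11: C(13,11)·0.298^11·0.702^2 = 0.000063
  k=12: C(13,12)·0.298^12·0.702^1 = 0.000004
  k=13: C(13,13)·0.298^13·0.702^0 = 0.000000
Total = 0.000068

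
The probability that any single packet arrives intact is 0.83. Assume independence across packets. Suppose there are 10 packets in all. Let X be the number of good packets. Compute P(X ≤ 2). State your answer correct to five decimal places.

0.00002

X ~ Binomial(10, 0.83); P(X ≤ 2) = Σ C(10,k) p^k (1−p)^(10−k) over k:
  k=0: C(10,0)·0.83^0·0.17^10 = 0.0000000
  k=1: C(10,1)·0.83^1·0.17^9 = 0.0000010
  k=2: C(10,2)·0.83^2·0.17^8 = 0.0000216
Total = 0.0000226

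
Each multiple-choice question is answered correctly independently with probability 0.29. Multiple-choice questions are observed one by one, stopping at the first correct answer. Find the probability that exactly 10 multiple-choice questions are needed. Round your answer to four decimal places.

0.0133

Geometric (trials to first success), p = 0.29.
P(Y = 10) = (1−p)^9 · p = 0.045849 · 0.29 = 0.013296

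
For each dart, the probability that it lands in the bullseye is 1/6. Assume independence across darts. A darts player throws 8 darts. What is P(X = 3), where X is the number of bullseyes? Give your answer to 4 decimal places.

X ~ Binomial(n=8, p=0.166667).
P(X=3) = C(8,3) · p^3 · (1−p)^5
= 56 · 0.0046296 · 0.40188 = 0.104190

0.1042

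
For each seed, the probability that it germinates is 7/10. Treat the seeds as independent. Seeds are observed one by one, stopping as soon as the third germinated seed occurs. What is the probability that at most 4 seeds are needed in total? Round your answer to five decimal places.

0.65170

Finishing within 4 seeds ⇔ at least 3 successes in the first 4. With X ~ Binomial(4, 0.70), P(Y ≤ 4) = 1 − P(X ≤ 2).
  k=0: C(4,0)·0.70^0·0.30^4 = 0.0081000
  k=1: C(4,1)·0.70^1·0.30^3 = 0.0756000
  k=2: C(4,2)·0.70^2·0.30^2 = 0.2646000
1 − 0.3483000 = 0.6517000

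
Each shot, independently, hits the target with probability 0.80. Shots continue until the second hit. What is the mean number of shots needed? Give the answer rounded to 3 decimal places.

2.500

Y = total shots until the second success; negative binomial with r=2, p=0.80.
E[Y] = r / p = 2 / 0.80 = 2.50000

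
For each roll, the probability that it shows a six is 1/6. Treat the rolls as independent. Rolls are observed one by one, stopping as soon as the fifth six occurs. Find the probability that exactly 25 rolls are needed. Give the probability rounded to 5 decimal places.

Y = trial on which the fifth success occurs; negative binomial, r=5, p=0.166667.
P(Y=25) = C(24,4) · p^5 · (1−p)^20
= 10626 · 0.0001286 · 0.026084 = 0.0356442

0.03564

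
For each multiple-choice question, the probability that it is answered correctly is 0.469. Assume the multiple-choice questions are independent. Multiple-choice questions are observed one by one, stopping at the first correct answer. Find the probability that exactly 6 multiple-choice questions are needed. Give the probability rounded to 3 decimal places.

Geometric (trials to first success), p = 0.469.
P(Y = 6) = (1−p)^5 · p = 0.042216 · 0.469 = 0.01980

0.020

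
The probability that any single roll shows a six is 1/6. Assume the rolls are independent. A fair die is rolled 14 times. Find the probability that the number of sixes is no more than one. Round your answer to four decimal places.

X ~ Binomial(14, 0.166667); P(X ≤ 1) = Σ C(14,k) p^k (1−p)^(14−k) over k:
  k=0: C(14,0)·0.166667^0·0.833333^14 = 0.077887
  k=1: C(14,1)·0.166667^1·0.833333^13 = 0.218082
Total = 0.295969

0.2960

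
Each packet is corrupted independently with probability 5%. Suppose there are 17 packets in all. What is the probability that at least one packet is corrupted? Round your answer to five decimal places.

P(at least one) = 1 − P(none) = 1 − (1 − 0.05)^17
= 1 − 0.4181203 = 0.5818797

0.58188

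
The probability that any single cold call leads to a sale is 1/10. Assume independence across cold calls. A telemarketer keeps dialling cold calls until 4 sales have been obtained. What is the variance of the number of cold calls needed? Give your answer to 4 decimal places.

Y = total cold calls until the fourth success; negative binomial with r=4, p=0.10.
Var(Y) = r(1−p)/p² = 4·0.90 / 0.10² = 360.000000

360.0000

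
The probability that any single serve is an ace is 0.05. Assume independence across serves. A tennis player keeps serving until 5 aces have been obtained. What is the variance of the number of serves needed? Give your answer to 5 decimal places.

Y = total serves until the fifth success; negative binomial with r=5, p=0.05.
Var(Y) = r(1−p)/p² = 5·0.95 / 0.05² = 1900.0000000

1900.00000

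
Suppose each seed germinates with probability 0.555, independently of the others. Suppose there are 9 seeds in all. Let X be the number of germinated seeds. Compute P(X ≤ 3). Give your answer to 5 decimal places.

0.15819

X ~ Binomial(9, 0.555); P(X ≤ 3) = Σ C(9,k) p^k (1−p)^(9−k) over k:
  k=0: C(9,0)·0.555^0·0.445^9 = 0.0006843
  k=1: C(9,1)·0.555^1·0.445^8 = 0.0076810
  k=2: C(9,2)·0.555^2·0.445^7 = 0.0383185
  k=3: C(9,3)·0.555^3·0.445^6 = 0.1115112
Total = 0.1581949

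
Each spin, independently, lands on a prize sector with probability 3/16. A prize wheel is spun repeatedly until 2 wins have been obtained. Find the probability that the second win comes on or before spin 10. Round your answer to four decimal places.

0.5853

Finishing within 10 spins ⇔ at least 2 successes in the first 10. With X ~ Binomial(10, 0.1875), P(Y ≤ 10) = 1 − P(X ≤ 1).
  k=0: C(10,0)·0.1875^0·0.8125^10 = 0.125382
  k=1: C(10,1)·0.1875^1·0.8125^9 = 0.289342
1 − 0.414724 = 0.585276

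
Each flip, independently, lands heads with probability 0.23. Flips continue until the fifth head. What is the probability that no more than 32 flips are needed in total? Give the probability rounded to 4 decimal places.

0.8896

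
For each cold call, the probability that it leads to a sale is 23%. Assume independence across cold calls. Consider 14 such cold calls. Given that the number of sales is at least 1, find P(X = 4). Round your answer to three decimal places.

0.211

X ~ Binomial(14, 0.23). Want P(X=4 | X≥1) = P(X=4) / P(X≥1).
P(X=4) = C(14,4)·0.23^4·0.77^10 = 0.20524
P(X≥1) = 1 − 0.02576 = 0.97424
Ratio = 0.20524 / 0.97424 = 0.21066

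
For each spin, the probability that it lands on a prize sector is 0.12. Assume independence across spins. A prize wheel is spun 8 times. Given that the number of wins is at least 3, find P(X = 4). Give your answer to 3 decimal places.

X ~ Binomial(8, 0.12). Want P(X=4 | X≥3) = P(X=4) / P(X≥3).
P(X=4) = C(8,4)·0.12^4·0.88^4 = 0.00870
P(X≥3) = 1 − 0.35963 − 0.39233 − 0.18725 = 0.06079
Ratio = 0.00870 / 0.06079 = 0.14319

0.143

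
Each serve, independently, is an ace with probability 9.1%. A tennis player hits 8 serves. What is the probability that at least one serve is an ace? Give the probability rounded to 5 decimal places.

P(at least one) = 1 − P(none) = 1 − (1 − 0.091)^8
= 1 − 0.4661343 = 0.5338657

0.53387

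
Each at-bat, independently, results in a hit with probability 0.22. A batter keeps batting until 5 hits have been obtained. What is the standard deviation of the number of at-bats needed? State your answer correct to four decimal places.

Y = total at-bats until the fifth success; negative binomial with r=5, p=0.22.
SD(Y) = √[r(1−p)/p²] = √(80.578512) = 8.976553

8.9766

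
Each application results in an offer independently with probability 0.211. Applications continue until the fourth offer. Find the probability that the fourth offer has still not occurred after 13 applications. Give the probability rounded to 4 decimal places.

Needing more than 13 applications ⇔ fewer than 4 successes in the first 13. With X ~ Binomial(13, 0.211), P(Y > 13) = P(X ≤ 3).
  k=0: C(13,0)·0.211^0·0.789^13 = 0.045920
  k=1: C(13,1)·0.211^1·0.789^12 = 0.159643
  k=2: C(13,2)·0.211^2·0.789^11 = 0.256157
  k=3: C(13,3)·0.211^3·0.789^10 = 0.251179
P(X ≤ 3) = 0.712899

0.7129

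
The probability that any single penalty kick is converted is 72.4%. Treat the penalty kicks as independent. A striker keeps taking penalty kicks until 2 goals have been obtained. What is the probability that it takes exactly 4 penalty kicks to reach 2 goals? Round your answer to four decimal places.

0.1198

Y = trial on which the second success occurs; negative binomial, r=2, p=0.724.
P(Y=4) = C(3,1) · p^2 · (1−p)^2
= 3 · 0.52418 · 0.076176 = 0.119789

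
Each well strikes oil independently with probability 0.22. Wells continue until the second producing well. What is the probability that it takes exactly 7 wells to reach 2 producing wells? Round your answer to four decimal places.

Y = trial on which the second success occurs; negative binomial, r=2, p=0.22.
P(Y=7) = C(6,1) · p^2 · (1−p)^5
= 6 · 0.0484 · 0.28872 = 0.083844

0.0838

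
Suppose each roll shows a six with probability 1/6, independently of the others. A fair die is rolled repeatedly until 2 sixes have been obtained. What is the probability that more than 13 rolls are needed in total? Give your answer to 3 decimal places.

Needing more than 13 rolls ⇔ fewer than 2 successes in the first 13. With X ~ Binomial(13, 0.166667), P(Y > 13) = P(X ≤ 1).
  k=0: C(13,0)·0.166667^0·0.833333^13 = 0.09346
  k=1: C(13,1)·0.166667^1·0.833333^12 = 0.24301
P(X ≤ 1) = 0.33647

0.336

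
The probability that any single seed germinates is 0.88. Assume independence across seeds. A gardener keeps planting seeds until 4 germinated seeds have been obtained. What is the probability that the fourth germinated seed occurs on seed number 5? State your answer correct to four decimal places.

Y = trial on which the fourth success occurs; negative binomial, r=4, p=0.88.
P(Y=5) = C(4,3) · p^4 · (1−p)^1
= 4 · 0.5997 · 0.12 = 0.287854

0.2879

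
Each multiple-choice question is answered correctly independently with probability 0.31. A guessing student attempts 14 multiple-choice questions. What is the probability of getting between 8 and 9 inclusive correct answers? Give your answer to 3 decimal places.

X ~ Binomial(14, 0.31); P(8 ≤ X ≤ 9) = Σ C(14,k) p^k (1−p)^(14−k) over k:
  k=8: C(14,8)·0.31^8·0.69^6 = 0.02764
  k=9: C(14,9)·0.31^9·0.69^5 = 0.00828
Total = 0.03592

0.036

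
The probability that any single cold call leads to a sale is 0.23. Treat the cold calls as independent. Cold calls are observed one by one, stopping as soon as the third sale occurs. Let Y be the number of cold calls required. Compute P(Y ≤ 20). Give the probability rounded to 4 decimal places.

Finishing within 20 cold calls ⇔ at least 3 successes in the first 20. With X ~ Binomial(20, 0.23), P(Y ≤ 20) = 1 − P(X ≤ 2).
  k=0: C(20,0)·0.23^0·0.77^20 = 0.005368
  k=1: C(20,1)·0.23^1·0.77^19 = 0.032069
  k=2: C(20,2)·0.23^2·0.77^18 = 0.091000
1 − 0.128437 = 0.871563

0.8716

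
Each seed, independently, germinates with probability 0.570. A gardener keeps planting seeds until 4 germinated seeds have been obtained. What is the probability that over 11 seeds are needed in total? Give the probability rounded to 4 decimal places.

Needing more than 11 seeds ⇔ fewer than 4 successes in the first 11. With X ~ Binomial(11, 0.57), P(Y > 11) = P(X ≤ 3).
  k=0: C(11,0)·0.57^0·0.43^11 = 0.000093
  k=1: C(11,1)·0.57^1·0.43^10 = 0.001355
  k=2: C(11,2)·0.57^2·0.43^9 = 0.008981
  k=3: C(11,3)·0.57^3·0.43^8 = 0.035715
P(X ≤ 3) = 0.046145

0.0461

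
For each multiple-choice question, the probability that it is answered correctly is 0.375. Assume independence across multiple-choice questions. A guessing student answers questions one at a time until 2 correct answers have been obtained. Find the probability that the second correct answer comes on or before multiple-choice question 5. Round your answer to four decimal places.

Finishing within 5 multiple-choice questions ⇔ at least 2 successes in the first 5. With X ~ Binomial(5, 0.375), P(Y ≤ 5) = 1 − P(X ≤ 1).
  k=0: C(5,0)·0.375^0·0.625^5 = 0.095367
  k=1: C(5,1)·0.375^1·0.625^4 = 0.286102
1 − 0.381470 = 0.618530

0.6185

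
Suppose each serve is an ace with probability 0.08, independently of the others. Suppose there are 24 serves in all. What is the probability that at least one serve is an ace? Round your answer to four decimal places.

0.8648

P(at least one) = 1 − P(none) = 1 − (1 − 0.08)^24
= 1 − 0.135179 = 0.864821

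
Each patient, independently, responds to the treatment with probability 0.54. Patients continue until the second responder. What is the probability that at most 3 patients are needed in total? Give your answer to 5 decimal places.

0.55987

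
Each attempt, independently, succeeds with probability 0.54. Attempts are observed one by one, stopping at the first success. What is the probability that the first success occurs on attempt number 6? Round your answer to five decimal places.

0.01112

Geometric (trials to first success), p = 0.54.
P(Y = 6) = (1−p)^5 · p = 0.020596 · 0.54 = 0.0111220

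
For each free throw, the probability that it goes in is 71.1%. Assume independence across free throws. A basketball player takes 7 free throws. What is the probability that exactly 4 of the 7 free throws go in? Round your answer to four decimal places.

0.2159

X ~ Binomial(n=7, p=0.711).
P(X=4) = C(7,4) · p^4 · (1−p)^3
= 35 · 0.25555 · 0.024138 = 0.215894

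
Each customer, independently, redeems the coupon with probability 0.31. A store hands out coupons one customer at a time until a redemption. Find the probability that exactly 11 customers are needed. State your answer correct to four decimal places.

Geometric (trials to first success), p = 0.31.
P(Y = 11) = (1−p)^10 · p = 0.024462 · 0.31 = 0.007583

0.0076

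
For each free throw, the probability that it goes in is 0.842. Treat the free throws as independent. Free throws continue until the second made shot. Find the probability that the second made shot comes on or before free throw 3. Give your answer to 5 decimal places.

0.93300

Finishing within 3 free throws ⇔ at least 2 successes in the first 3. With X ~ Binomial(3, 0.842), P(Y ≤ 3) = 1 − P(X ≤ 1).
  k=0: C(3,0)·0.842^0·0.158^3 = 0.0039443
  k=1: C(3,1)·0.842^1·0.158^2 = 0.0630591
1 − 0.0670034 = 0.9329966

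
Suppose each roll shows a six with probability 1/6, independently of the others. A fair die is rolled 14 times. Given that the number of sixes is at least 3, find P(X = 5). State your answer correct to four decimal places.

X ~ Binomial(14, 0.166667). Want P(X=5 | X≥3) = P(X=5) / P(X≥3).
P(X=5) = C(14,5)·0.166667^5·0.833333^9 = 0.049897
P(X≥3) = 1 − 0.077887 − 0.218082 − 0.283507 = 0.420524
Ratio = 0.049897 / 0.420524 = 0.118655

0.1187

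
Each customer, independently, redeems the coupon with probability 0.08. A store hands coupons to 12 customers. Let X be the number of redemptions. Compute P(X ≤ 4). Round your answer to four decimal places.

X ~ Binomial(12, 0.08); P(X ≤ 4) = Σ C(12,k) p^k (1−p)^(12−k) over k:
  k=0: C(12,0)·0.08^0·0.92^12 = 0.367666
  k=1: C(12,1)·0.08^1·0.92^11 = 0.383652
  k=2: C(12,2)·0.08^2·0.92^10 = 0.183486
  k=3: C(12,3)·0.08^3·0.92^9 = 0.053184
  k=4: C(12,4)·0.08^4·0.92^8 = 0.010406
Total = 0.998394

0.9984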